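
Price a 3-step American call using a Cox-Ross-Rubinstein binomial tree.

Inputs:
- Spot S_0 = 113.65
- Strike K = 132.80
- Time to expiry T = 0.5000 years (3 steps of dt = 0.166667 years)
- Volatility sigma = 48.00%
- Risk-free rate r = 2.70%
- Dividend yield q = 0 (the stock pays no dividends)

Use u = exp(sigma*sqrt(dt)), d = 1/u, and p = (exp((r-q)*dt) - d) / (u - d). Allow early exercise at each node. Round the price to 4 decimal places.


dt = T/N = 0.166667
u = exp(sigma*sqrt(dt)) = 1.216477; d = 1/u = 0.822046
p = (exp((r-q)*dt) - d) / (u - d) = 0.462601
Discount per step: exp(-r*dt) = 0.995510
Stock lattice S(k, i) with i counting down-moves:
  k=0: S(0,0) = 113.6500
  k=1: S(1,0) = 138.2526; S(1,1) = 93.4255
  k=2: S(2,0) = 168.1812; S(2,1) = 113.6500; S(2,2) = 76.8000
  k=3: S(3,0) = 204.5886; S(3,1) = 138.2526; S(3,2) = 93.4255; S(3,3) = 63.1332
Terminal payoffs V(N, i) = max(S_T - K, 0):
  V(3,0) = 71.788591; V(3,1) = 5.452639; V(3,2) = 0.000000; V(3,3) = 0.000000
Backward induction: V(k, i) = exp(-r*dt) * [p * V(k+1, i) + (1-p) * V(k+1, i+1)]; then take max(V_cont, immediate exercise) for American.
  V(2,0) = exp(-r*dt) * [p*71.788591 + (1-p)*5.452639] = 35.977447; exercise = 35.381190; V(2,0) = max -> 35.977447
  V(2,1) = exp(-r*dt) * [p*5.452639 + (1-p)*0.000000] = 2.511071; exercise = 0.000000; V(2,1) = max -> 2.511071
  V(2,2) = exp(-r*dt) * [p*0.000000 + (1-p)*0.000000] = 0.000000; exercise = 0.000000; V(2,2) = max -> 0.000000
  V(1,0) = exp(-r*dt) * [p*35.977447 + (1-p)*2.511071] = 17.911862; exercise = 5.452639; V(1,0) = max -> 17.911862
  V(1,1) = exp(-r*dt) * [p*2.511071 + (1-p)*0.000000] = 1.156408; exercise = 0.000000; V(1,1) = max -> 1.156408
  V(0,0) = exp(-r*dt) * [p*17.911862 + (1-p)*1.156408] = 8.867502; exercise = 0.000000; V(0,0) = max -> 8.867502

Answer: Price = V(0,0) = 8.8675


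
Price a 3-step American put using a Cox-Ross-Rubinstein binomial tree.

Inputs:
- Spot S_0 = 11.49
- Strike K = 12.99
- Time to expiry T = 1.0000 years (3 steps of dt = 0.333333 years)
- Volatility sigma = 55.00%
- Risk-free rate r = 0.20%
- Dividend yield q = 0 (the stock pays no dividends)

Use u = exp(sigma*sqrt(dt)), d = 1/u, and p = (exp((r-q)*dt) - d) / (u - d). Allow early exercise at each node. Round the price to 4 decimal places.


Answer: Price = V(0,0) = 3.6015

Derivation:
dt = T/N = 0.333333
u = exp(sigma*sqrt(dt)) = 1.373748; d = 1/u = 0.727936
p = (exp((r-q)*dt) - d) / (u - d) = 0.422307
Discount per step: exp(-r*dt) = 0.999334
Stock lattice S(k, i) with i counting down-moves:
  k=0: S(0,0) = 11.4900
  k=1: S(1,0) = 15.7844; S(1,1) = 8.3640
  k=2: S(2,0) = 21.6837; S(2,1) = 11.4900; S(2,2) = 6.0884
  k=3: S(3,0) = 29.7880; S(3,1) = 15.7844; S(3,2) = 8.3640; S(3,3) = 4.4320
Terminal payoffs V(N, i) = max(K - S_T, 0):
  V(3,0) = 0.000000; V(3,1) = 0.000000; V(3,2) = 4.626020; V(3,3) = 8.558008
Backward induction: V(k, i) = exp(-r*dt) * [p * V(k+1, i) + (1-p) * V(k+1, i+1)]; then take max(V_cont, immediate exercise) for American.
  V(2,0) = exp(-r*dt) * [p*0.000000 + (1-p)*0.000000] = 0.000000; exercise = 0.000000; V(2,0) = max -> 0.000000
  V(2,1) = exp(-r*dt) * [p*0.000000 + (1-p)*4.626020] = 2.670636; exercise = 1.500000; V(2,1) = max -> 2.670636
  V(2,2) = exp(-r*dt) * [p*4.626020 + (1-p)*8.558008] = 6.892903; exercise = 6.901561; V(2,2) = max -> 6.901561
  V(1,0) = exp(-r*dt) * [p*0.000000 + (1-p)*2.670636] = 1.541779; exercise = 0.000000; V(1,0) = max -> 1.541779
  V(1,1) = exp(-r*dt) * [p*2.670636 + (1-p)*6.901561] = 5.111401; exercise = 4.626020; V(1,1) = max -> 5.111401
  V(0,0) = exp(-r*dt) * [p*1.541779 + (1-p)*5.111401] = 3.601522; exercise = 1.500000; V(0,0) = max -> 3.601522


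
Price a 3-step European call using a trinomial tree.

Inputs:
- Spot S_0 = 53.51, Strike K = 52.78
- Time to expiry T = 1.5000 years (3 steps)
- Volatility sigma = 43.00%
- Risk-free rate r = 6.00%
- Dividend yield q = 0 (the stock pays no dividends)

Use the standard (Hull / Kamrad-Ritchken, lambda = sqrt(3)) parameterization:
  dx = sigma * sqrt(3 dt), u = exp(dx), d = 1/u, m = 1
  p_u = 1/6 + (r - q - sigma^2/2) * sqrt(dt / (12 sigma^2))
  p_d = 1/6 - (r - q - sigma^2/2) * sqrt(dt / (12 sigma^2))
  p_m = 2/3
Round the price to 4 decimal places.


dt = T/N = 0.500000; dx = sigma*sqrt(3*dt) = 0.526640
u = exp(dx) = 1.693234; d = 1/u = 0.590586
p_u = 0.151262, p_m = 0.666667, p_d = 0.182071
Discount per step: exp(-r*dt) = 0.970446
Stock lattice S(k, j) with j the centered position index:
  k=0: S(0,+0) = 53.5100
  k=1: S(1,-1) = 31.6022; S(1,+0) = 53.5100; S(1,+1) = 90.6049
  k=2: S(2,-2) = 18.6638; S(2,-1) = 31.6022; S(2,+0) = 53.5100; S(2,+1) = 90.6049; S(2,+2) = 153.4154
  k=3: S(3,-3) = 11.0226; S(3,-2) = 18.6638; S(3,-1) = 31.6022; S(3,+0) = 53.5100; S(3,+1) = 90.6049; S(3,+2) = 153.4154; S(3,+3) = 259.7681
Terminal payoffs V(N, j) = max(S_T - K, 0):
  V(3,-3) = 0.000000; V(3,-2) = 0.000000; V(3,-1) = 0.000000; V(3,+0) = 0.730000; V(3,+1) = 37.824950; V(3,+2) = 100.635380; V(3,+3) = 206.988133
Backward induction: V(k, j) = exp(-r*dt) * [p_u * V(k+1, j+1) + p_m * V(k+1, j) + p_d * V(k+1, j-1)]
  V(2,-2) = exp(-r*dt) * [p_u*0.000000 + p_m*0.000000 + p_d*0.000000] = 0.000000
  V(2,-1) = exp(-r*dt) * [p_u*0.730000 + p_m*0.000000 + p_d*0.000000] = 0.107158
  V(2,+0) = exp(-r*dt) * [p_u*37.824950 + p_m*0.730000 + p_d*0.000000] = 6.024681
  V(2,+1) = exp(-r*dt) * [p_u*100.635380 + p_m*37.824950 + p_d*0.730000] = 39.372815
  V(2,+2) = exp(-r*dt) * [p_u*206.988133 + p_m*100.635380 + p_d*37.824950] = 102.174912
  V(1,-1) = exp(-r*dt) * [p_u*6.024681 + p_m*0.107158 + p_d*0.000000] = 0.953702
  V(1,+0) = exp(-r*dt) * [p_u*39.372815 + p_m*6.024681 + p_d*0.107158] = 9.696295
  V(1,+1) = exp(-r*dt) * [p_u*102.174912 + p_m*39.372815 + p_d*6.024681] = 41.535735
  V(0,+0) = exp(-r*dt) * [p_u*41.535735 + p_m*9.696295 + p_d*0.953702] = 12.538771

Answer: Price = V(0,0) = 12.5388


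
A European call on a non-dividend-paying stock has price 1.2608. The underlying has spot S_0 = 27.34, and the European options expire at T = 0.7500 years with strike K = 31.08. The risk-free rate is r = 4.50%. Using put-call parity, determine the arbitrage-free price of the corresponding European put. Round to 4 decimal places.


Put-call parity: C - P = S_0 * exp(-qT) - K * exp(-rT).
S_0 * exp(-qT) = 27.3400 * 1.00000000 = 27.34000000
K * exp(-rT) = 31.0800 * 0.96681318 = 30.04855356
P = C - S*exp(-qT) + K*exp(-rT)
P = 1.2608 - 27.34000000 + 30.04855356 = 3.9694

Answer: Put price = 3.9694


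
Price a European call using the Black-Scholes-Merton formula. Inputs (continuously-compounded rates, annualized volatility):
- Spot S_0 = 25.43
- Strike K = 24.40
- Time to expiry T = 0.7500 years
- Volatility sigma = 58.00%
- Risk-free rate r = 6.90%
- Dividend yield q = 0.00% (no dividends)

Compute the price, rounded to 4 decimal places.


d1 = (ln(S/K) + (r - q + 0.5*sigma^2) * T) / (sigma * sqrt(T)) = 0.43648964
d2 = d1 - sigma * sqrt(T) = -0.06580510
exp(-rT) = 0.94956623; exp(-qT) = 1.00000000
C = S_0 * exp(-qT) * N(d1) - K * exp(-rT) * N(d2)
N(d1) = 0.66875924; N(d2) = 0.47376650
C = 25.4300 * 1.00000000 * 0.66875924 - 24.4000 * 0.94956623 * 0.47376650 = 6.0297

Answer: Price = 6.0297


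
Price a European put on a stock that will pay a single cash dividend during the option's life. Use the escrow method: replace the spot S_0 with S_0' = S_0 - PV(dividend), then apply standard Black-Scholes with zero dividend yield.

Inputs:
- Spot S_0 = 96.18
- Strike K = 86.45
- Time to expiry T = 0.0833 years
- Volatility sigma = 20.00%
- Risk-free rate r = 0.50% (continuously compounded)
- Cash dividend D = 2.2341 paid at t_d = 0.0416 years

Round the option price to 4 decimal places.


PV(D) = D * exp(-r * t_d) = 2.2341 * 0.99979202 = 2.23363536
S_0' = S_0 - PV(D) = 96.1800 - 2.23363536 = 93.94636464
d1 = (ln(S_0'/K) + (r + sigma^2/2)*T) / (sigma*sqrt(T)) = 1.47670099
d2 = d1 - sigma*sqrt(T) = 1.41897751
exp(-rT) = 0.99958359
N(-d1) = 0.06987790; N(-d2) = 0.07795279
P = K * exp(-rT) * N(-d2) - S_0' * N(-d1) = 86.4500 * 0.99958359 * 0.07795279 - 93.94636464 * 0.06987790 = 0.1714

Answer: Price = 0.1714


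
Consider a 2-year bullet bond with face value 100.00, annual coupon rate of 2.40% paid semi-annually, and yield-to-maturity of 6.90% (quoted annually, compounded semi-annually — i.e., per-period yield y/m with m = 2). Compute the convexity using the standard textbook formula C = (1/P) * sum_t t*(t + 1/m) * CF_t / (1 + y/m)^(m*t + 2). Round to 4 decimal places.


Answer: Convexity = 4.5568

Derivation:
Coupon per period c = face * coupon_rate / m = 1.200000
Periods per year m = 2; per-period yield y/m = 0.034500
Number of cashflows N = 4
Cashflows (t years, CF_t, discount factor 1/(1+y/m)^(m*t), PV):
  t = 0.5000: CF_t = 1.200000, DF = 0.966651, PV = 1.159981
  t = 1.0000: CF_t = 1.200000, DF = 0.934413, PV = 1.121296
  t = 1.5000: CF_t = 1.200000, DF = 0.903251, PV = 1.083901
  t = 2.0000: CF_t = 101.200000, DF = 0.873128, PV = 88.360575
Price P = sum_t PV_t = 91.725753
Convexity numerator sum_t t*(t + 1/m) * CF_t / (1+y/m)^(m*t + 2):
  t = 0.5000: term = 0.541951
  t = 1.0000: term = 1.571631
  t = 1.5000: term = 3.038436
  t = 2.0000: term = 412.826480
Convexity = (1/P) * sum = 417.978497 / 91.725753 = 4.556828


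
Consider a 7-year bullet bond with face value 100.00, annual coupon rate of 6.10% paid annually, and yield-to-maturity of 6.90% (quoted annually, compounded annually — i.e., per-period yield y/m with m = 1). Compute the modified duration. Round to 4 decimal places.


Coupon per period c = face * coupon_rate / m = 6.100000
Periods per year m = 1; per-period yield y/m = 0.069000
Number of cashflows N = 7
Cashflows (t years, CF_t, discount factor 1/(1+y/m)^(m*t), PV):
  t = 1.0000: CF_t = 6.100000, DF = 0.935454, PV = 5.706268
  t = 2.0000: CF_t = 6.100000, DF = 0.875074, PV = 5.337949
  t = 3.0000: CF_t = 6.100000, DF = 0.818591, PV = 4.993404
  t = 4.0000: CF_t = 6.100000, DF = 0.765754, PV = 4.671098
  t = 5.0000: CF_t = 6.100000, DF = 0.716327, PV = 4.369596
  t = 6.0000: CF_t = 6.100000, DF = 0.670091, PV = 4.087555
  t = 7.0000: CF_t = 106.100000, DF = 0.626839, PV = 66.507626
Price P = sum_t PV_t = 95.673497
First compute Macaulay numerator sum_t t * PV_t:
  t * PV_t at t = 1.0000: 5.706268
  t * PV_t at t = 2.0000: 10.675898
  t * PV_t at t = 3.0000: 14.980213
  t * PV_t at t = 4.0000: 18.684394
  t * PV_t at t = 5.0000: 21.847981
  t * PV_t at t = 6.0000: 24.525330
  t * PV_t at t = 7.0000: 465.553384
Macaulay duration D = 561.973466 / 95.673497 = 5.873868
Modified duration = D / (1 + y/m) = 5.873868 / (1 + 0.069000) = 5.494731

Answer: Modified duration = 5.4947


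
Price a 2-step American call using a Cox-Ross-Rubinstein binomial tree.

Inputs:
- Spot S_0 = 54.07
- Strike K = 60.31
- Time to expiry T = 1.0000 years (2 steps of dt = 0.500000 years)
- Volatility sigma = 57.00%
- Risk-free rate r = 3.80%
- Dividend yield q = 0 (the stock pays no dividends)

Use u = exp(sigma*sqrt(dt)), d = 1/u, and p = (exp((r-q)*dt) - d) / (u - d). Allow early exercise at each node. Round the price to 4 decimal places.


Answer: Price = V(0,0) = 10.5034

Derivation:
dt = T/N = 0.500000
u = exp(sigma*sqrt(dt)) = 1.496383; d = 1/u = 0.668278
p = (exp((r-q)*dt) - d) / (u - d) = 0.423743
Discount per step: exp(-r*dt) = 0.981179
Stock lattice S(k, i) with i counting down-moves:
  k=0: S(0,0) = 54.0700
  k=1: S(1,0) = 80.9094; S(1,1) = 36.1338
  k=2: S(2,0) = 121.0715; S(2,1) = 54.0700; S(2,2) = 24.1474
Terminal payoffs V(N, i) = max(S_T - K, 0):
  V(2,0) = 60.761494; V(2,1) = 0.000000; V(2,2) = 0.000000
Backward induction: V(k, i) = exp(-r*dt) * [p * V(k+1, i) + (1-p) * V(k+1, i+1)]; then take max(V_cont, immediate exercise) for American.
  V(1,0) = exp(-r*dt) * [p*60.761494 + (1-p)*0.000000] = 25.262670; exercise = 20.599429; V(1,0) = max -> 25.262670
  V(1,1) = exp(-r*dt) * [p*0.000000 + (1-p)*0.000000] = 0.000000; exercise = 0.000000; V(1,1) = max -> 0.000000
  V(0,0) = exp(-r*dt) * [p*25.262670 + (1-p)*0.000000] = 10.503404; exercise = 0.000000; V(0,0) = max -> 10.503404


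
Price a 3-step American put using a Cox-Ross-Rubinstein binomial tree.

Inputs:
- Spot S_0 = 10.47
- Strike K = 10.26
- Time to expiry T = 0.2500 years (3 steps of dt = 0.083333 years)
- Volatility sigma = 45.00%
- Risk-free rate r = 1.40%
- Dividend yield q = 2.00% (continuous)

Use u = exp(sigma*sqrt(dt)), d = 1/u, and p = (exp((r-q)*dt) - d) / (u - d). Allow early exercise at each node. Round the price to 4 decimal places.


Answer: Price = V(0,0) = 0.9053

Derivation:
dt = T/N = 0.083333
u = exp(sigma*sqrt(dt)) = 1.138719; d = 1/u = 0.878180
p = (exp((r-q)*dt) - d) / (u - d) = 0.465651
Discount per step: exp(-r*dt) = 0.998834
Stock lattice S(k, i) with i counting down-moves:
  k=0: S(0,0) = 10.4700
  k=1: S(1,0) = 11.9224; S(1,1) = 9.1945
  k=2: S(2,0) = 13.5762; S(2,1) = 10.4700; S(2,2) = 8.0745
  k=3: S(3,0) = 15.4595; S(3,1) = 11.9224; S(3,2) = 9.1945; S(3,3) = 7.0908
Terminal payoffs V(N, i) = max(K - S_T, 0):
  V(3,0) = 0.000000; V(3,1) = 0.000000; V(3,2) = 1.065456; V(3,3) = 3.169169
Backward induction: V(k, i) = exp(-r*dt) * [p * V(k+1, i) + (1-p) * V(k+1, i+1)]; then take max(V_cont, immediate exercise) for American.
  V(2,0) = exp(-r*dt) * [p*0.000000 + (1-p)*0.000000] = 0.000000; exercise = 0.000000; V(2,0) = max -> 0.000000
  V(2,1) = exp(-r*dt) * [p*0.000000 + (1-p)*1.065456] = 0.568662; exercise = 0.000000; V(2,1) = max -> 0.568662
  V(2,2) = exp(-r*dt) * [p*1.065456 + (1-p)*3.169169] = 2.187020; exercise = 2.185537; V(2,2) = max -> 2.187020
  V(1,0) = exp(-r*dt) * [p*0.000000 + (1-p)*0.568662] = 0.303510; exercise = 0.000000; V(1,0) = max -> 0.303510
  V(1,1) = exp(-r*dt) * [p*0.568662 + (1-p)*2.187020] = 1.431758; exercise = 1.065456; V(1,1) = max -> 1.431758
  V(0,0) = exp(-r*dt) * [p*0.303510 + (1-p)*1.431758] = 0.905331; exercise = 0.000000; V(0,0) = max -> 0.905331


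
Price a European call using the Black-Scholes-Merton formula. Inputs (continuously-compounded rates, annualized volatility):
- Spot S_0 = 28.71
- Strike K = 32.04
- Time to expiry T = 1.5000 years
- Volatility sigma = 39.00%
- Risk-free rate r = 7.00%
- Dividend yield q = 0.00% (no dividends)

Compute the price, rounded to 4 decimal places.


Answer: Price = 5.3642

Derivation:
d1 = (ln(S/K) + (r - q + 0.5*sigma^2) * T) / (sigma * sqrt(T)) = 0.22890245
d2 = d1 - sigma * sqrt(T) = -0.24874805
exp(-rT) = 0.90032452; exp(-qT) = 1.00000000
C = S_0 * exp(-qT) * N(d1) - K * exp(-rT) * N(d2)
N(d1) = 0.59052763; N(d2) = 0.40177784
C = 28.7100 * 1.00000000 * 0.59052763 - 32.0400 * 0.90032452 * 0.40177784 = 5.3642


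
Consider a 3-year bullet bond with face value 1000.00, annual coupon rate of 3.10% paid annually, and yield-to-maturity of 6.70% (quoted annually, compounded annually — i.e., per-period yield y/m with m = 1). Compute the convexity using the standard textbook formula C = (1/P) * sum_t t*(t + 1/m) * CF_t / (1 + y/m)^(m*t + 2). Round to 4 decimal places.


Coupon per period c = face * coupon_rate / m = 31.000000
Periods per year m = 1; per-period yield y/m = 0.067000
Number of cashflows N = 3
Cashflows (t years, CF_t, discount factor 1/(1+y/m)^(m*t), PV):
  t = 1.0000: CF_t = 31.000000, DF = 0.937207, PV = 29.053421
  t = 2.0000: CF_t = 31.000000, DF = 0.878357, PV = 27.229073
  t = 3.0000: CF_t = 1031.000000, DF = 0.823203, PV = 848.721897
Price P = sum_t PV_t = 905.004391
Convexity numerator sum_t t*(t + 1/m) * CF_t / (1+y/m)^(m*t + 2):
  t = 1.0000: term = 51.038562
  t = 2.0000: term = 143.501112
  t = 3.0000: term = 8945.771774
Convexity = (1/P) * sum = 9140.311449 / 905.004391 = 10.099743

Answer: Convexity = 10.0997


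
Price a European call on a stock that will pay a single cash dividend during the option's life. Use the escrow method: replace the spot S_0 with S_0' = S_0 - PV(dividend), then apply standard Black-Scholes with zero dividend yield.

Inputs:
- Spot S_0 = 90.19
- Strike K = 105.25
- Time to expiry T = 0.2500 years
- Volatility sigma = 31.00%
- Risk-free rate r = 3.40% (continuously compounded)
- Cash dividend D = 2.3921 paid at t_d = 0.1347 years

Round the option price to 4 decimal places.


Answer: Price = 0.9883

Derivation:
PV(D) = D * exp(-r * t_d) = 2.3921 * 0.99543067 = 2.38116971
S_0' = S_0 - PV(D) = 90.1900 - 2.38116971 = 87.80883029
d1 = (ln(S_0'/K) + (r + sigma^2/2)*T) / (sigma*sqrt(T)) = -1.03654132
d2 = d1 - sigma*sqrt(T) = -1.19154132
exp(-rT) = 0.99153602
N(d1) = 0.14997484; N(d2) = 0.11672057
C = S_0' * N(d1) - K * exp(-rT) * N(d2) = 87.80883029 * 0.14997484 - 105.2500 * 0.99153602 * 0.11672057 = 0.9883


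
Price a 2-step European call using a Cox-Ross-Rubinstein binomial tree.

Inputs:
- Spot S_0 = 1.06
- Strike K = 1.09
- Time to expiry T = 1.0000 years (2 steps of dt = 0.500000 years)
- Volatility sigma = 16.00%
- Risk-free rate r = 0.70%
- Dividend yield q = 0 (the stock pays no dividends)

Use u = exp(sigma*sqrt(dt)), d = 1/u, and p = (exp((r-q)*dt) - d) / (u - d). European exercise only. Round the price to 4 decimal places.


dt = T/N = 0.500000
u = exp(sigma*sqrt(dt)) = 1.119785; d = 1/u = 0.893028
p = (exp((r-q)*dt) - d) / (u - d) = 0.487208
Discount per step: exp(-r*dt) = 0.996506
Stock lattice S(k, i) with i counting down-moves:
  k=0: S(0,0) = 1.0600
  k=1: S(1,0) = 1.1870; S(1,1) = 0.9466
  k=2: S(2,0) = 1.3292; S(2,1) = 1.0600; S(2,2) = 0.8453
Terminal payoffs V(N, i) = max(S_T - K, 0):
  V(2,0) = 0.239155; V(2,1) = 0.000000; V(2,2) = 0.000000
Backward induction: V(k, i) = exp(-r*dt) * [p * V(k+1, i) + (1-p) * V(k+1, i+1)].
  V(1,0) = exp(-r*dt) * [p*0.239155 + (1-p)*0.000000] = 0.116111
  V(1,1) = exp(-r*dt) * [p*0.000000 + (1-p)*0.000000] = 0.000000
  V(0,0) = exp(-r*dt) * [p*0.116111 + (1-p)*0.000000] = 0.056372

Answer: Price = V(0,0) = 0.0564


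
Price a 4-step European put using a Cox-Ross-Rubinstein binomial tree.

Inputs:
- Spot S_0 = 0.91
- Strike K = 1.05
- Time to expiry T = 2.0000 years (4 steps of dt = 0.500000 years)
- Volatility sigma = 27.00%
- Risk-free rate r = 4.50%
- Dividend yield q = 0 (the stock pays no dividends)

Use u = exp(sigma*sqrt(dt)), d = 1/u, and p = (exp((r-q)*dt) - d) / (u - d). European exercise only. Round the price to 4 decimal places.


Answer: Price = V(0,0) = 0.1739

Derivation:
dt = T/N = 0.500000
u = exp(sigma*sqrt(dt)) = 1.210361; d = 1/u = 0.826200
p = (exp((r-q)*dt) - d) / (u - d) = 0.511648
Discount per step: exp(-r*dt) = 0.977751
Stock lattice S(k, i) with i counting down-moves:
  k=0: S(0,0) = 0.9100
  k=1: S(1,0) = 1.1014; S(1,1) = 0.7518
  k=2: S(2,0) = 1.3331; S(2,1) = 0.9100; S(2,2) = 0.6212
  k=3: S(3,0) = 1.6136; S(3,1) = 1.1014; S(3,2) = 0.7518; S(3,3) = 0.5132
  k=4: S(4,0) = 1.9530; S(4,1) = 1.3331; S(4,2) = 0.9100; S(4,3) = 0.6212; S(4,4) = 0.4240
Terminal payoffs V(N, i) = max(K - S_T, 0):
  V(4,0) = 0.000000; V(4,1) = 0.000000; V(4,2) = 0.140000; V(4,3) = 0.428829; V(4,4) = 0.625985
Backward induction: V(k, i) = exp(-r*dt) * [p * V(k+1, i) + (1-p) * V(k+1, i+1)].
  V(3,0) = exp(-r*dt) * [p*0.000000 + (1-p)*0.000000] = 0.000000
  V(3,1) = exp(-r*dt) * [p*0.000000 + (1-p)*0.140000] = 0.066848
  V(3,2) = exp(-r*dt) * [p*0.140000 + (1-p)*0.428829] = 0.274797
  V(3,3) = exp(-r*dt) * [p*0.428829 + (1-p)*0.625985] = 0.513427
  V(2,0) = exp(-r*dt) * [p*0.000000 + (1-p)*0.066848] = 0.031919
  V(2,1) = exp(-r*dt) * [p*0.066848 + (1-p)*0.274797] = 0.164654
  V(2,2) = exp(-r*dt) * [p*0.274797 + (1-p)*0.513427] = 0.382626
  V(1,0) = exp(-r*dt) * [p*0.031919 + (1-p)*0.164654] = 0.094588
  V(1,1) = exp(-r*dt) * [p*0.164654 + (1-p)*0.382626] = 0.265069
  V(0,0) = exp(-r*dt) * [p*0.094588 + (1-p)*0.265069] = 0.173886


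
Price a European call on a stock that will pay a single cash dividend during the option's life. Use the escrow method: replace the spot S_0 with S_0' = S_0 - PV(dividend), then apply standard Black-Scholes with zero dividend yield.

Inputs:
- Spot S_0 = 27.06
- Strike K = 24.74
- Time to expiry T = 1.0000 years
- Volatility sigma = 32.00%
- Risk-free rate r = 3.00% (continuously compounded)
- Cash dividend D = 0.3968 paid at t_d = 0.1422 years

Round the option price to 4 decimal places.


Answer: Price = 4.7188

Derivation:
PV(D) = D * exp(-r * t_d) = 0.3968 * 0.99574309 = 0.39511086
S_0' = S_0 - PV(D) = 27.0600 - 0.39511086 = 26.66488914
d1 = (ln(S_0'/K) + (r + sigma^2/2)*T) / (sigma*sqrt(T)) = 0.48789475
d2 = d1 - sigma*sqrt(T) = 0.16789475
exp(-rT) = 0.97044553
N(d1) = 0.68718780; N(d2) = 0.56666696
C = S_0' * N(d1) - K * exp(-rT) * N(d2) = 26.66488914 * 0.68718780 - 24.7400 * 0.97044553 * 0.56666696 = 4.7188


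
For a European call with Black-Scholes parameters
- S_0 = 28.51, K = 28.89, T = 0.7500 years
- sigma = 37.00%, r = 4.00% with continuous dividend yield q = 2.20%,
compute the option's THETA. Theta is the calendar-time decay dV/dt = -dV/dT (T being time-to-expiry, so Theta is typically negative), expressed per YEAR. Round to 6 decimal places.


d1 = 0.1610242023; d2 = -0.1594051971
phi(d1) = 0.3938036162; exp(-qT) = 0.9836353794; exp(-rT) = 0.9704455335
Theta = -S*exp(-qT)*phi(d1)*sigma/(2*sqrt(T)) - r*K*exp(-rT)*N(d2) + q*S*exp(-qT)*N(d1)
N(d1) = 0.5639628307; N(d2) = 0.4366748223; sqrt(T) = 0.8660254038
Term 1 = -28.5100 * 0.9836353794 * 0.3938036162 * 0.3700 / (2 * 0.8660254038) = -2.3591315293
Term 2 = -0.0400 * 28.8900 * 0.9704455335 * 0.4366748223 = -0.4897076077
Term 3 = 0.0220 * 28.5100 * 0.9836353794 * 0.5639628307 = 0.3479401296
Theta = -2.3591315293 + (-0.4897076077) + (0.3479401296) = -2.500899

Answer: Theta = -2.500899


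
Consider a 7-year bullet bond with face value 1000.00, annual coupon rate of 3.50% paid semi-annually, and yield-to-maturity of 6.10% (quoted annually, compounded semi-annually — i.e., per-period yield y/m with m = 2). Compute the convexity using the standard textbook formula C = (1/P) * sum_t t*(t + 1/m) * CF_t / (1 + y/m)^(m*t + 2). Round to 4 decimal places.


Coupon per period c = face * coupon_rate / m = 17.500000
Periods per year m = 2; per-period yield y/m = 0.030500
Number of cashflows N = 14
Cashflows (t years, CF_t, discount factor 1/(1+y/m)^(m*t), PV):
  t = 0.5000: CF_t = 17.500000, DF = 0.970403, PV = 16.982048
  t = 1.0000: CF_t = 17.500000, DF = 0.941681, PV = 16.479425
  t = 1.5000: CF_t = 17.500000, DF = 0.913810, PV = 15.991679
  t = 2.0000: CF_t = 17.500000, DF = 0.886764, PV = 15.518369
  t = 2.5000: CF_t = 17.500000, DF = 0.860518, PV = 15.059067
  t = 3.0000: CF_t = 17.500000, DF = 0.835049, PV = 14.613360
  t = 3.5000: CF_t = 17.500000, DF = 0.810334, PV = 14.180844
  t = 4.0000: CF_t = 17.500000, DF = 0.786350, PV = 13.761129
  t = 4.5000: CF_t = 17.500000, DF = 0.763076, PV = 13.353837
  t = 5.0000: CF_t = 17.500000, DF = 0.740491, PV = 12.958600
  t = 5.5000: CF_t = 17.500000, DF = 0.718575, PV = 12.575061
  t = 6.0000: CF_t = 17.500000, DF = 0.697307, PV = 12.202873
  t = 6.5000: CF_t = 17.500000, DF = 0.676669, PV = 11.841701
  t = 7.0000: CF_t = 1017.500000, DF = 0.656641, PV = 668.132307
Price P = sum_t PV_t = 853.650300
Convexity numerator sum_t t*(t + 1/m) * CF_t / (1+y/m)^(m*t + 2):
  t = 0.5000: term = 7.995839
  t = 1.0000: term = 23.277553
  t = 1.5000: term = 45.177201
  t = 2.0000: term = 73.066798
  t = 2.5000: term = 106.356329
  t = 3.0000: term = 144.491859
  t = 3.5000: term = 186.953724
  t = 4.0000: term = 233.254802
  t = 4.5000: term = 282.938867
  t = 5.0000: term = 335.579010
  t = 5.5000: term = 390.776140
  t = 6.0000: term = 448.157543
  t = 6.5000: term = 507.375513
  t = 7.0000: term = 33031.308904
Convexity = (1/P) * sum = 35816.710083 / 853.650300 = 41.957122

Answer: Convexity = 41.9571


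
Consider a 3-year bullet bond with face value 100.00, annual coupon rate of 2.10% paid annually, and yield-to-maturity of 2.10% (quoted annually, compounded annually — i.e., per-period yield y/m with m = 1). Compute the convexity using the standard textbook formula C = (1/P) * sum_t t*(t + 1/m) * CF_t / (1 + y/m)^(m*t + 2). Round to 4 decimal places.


Coupon per period c = face * coupon_rate / m = 2.100000
Periods per year m = 1; per-period yield y/m = 0.021000
Number of cashflows N = 3
Cashflows (t years, CF_t, discount factor 1/(1+y/m)^(m*t), PV):
  t = 1.0000: CF_t = 2.100000, DF = 0.979432, PV = 2.056807
  t = 2.0000: CF_t = 2.100000, DF = 0.959287, PV = 2.014502
  t = 3.0000: CF_t = 102.100000, DF = 0.939556, PV = 95.928690
Price P = sum_t PV_t = 100.000000
Convexity numerator sum_t t*(t + 1/m) * CF_t / (1+y/m)^(m*t + 2):
  t = 1.0000: term = 3.946136
  t = 2.0000: term = 11.594915
  t = 3.0000: term = 1104.277638
Convexity = (1/P) * sum = 1119.818689 / 100.000000 = 11.198187

Answer: Convexity = 11.1982


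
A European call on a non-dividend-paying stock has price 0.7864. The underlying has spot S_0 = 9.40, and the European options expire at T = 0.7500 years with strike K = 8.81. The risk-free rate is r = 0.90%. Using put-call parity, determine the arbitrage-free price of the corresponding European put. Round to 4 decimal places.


Answer: Put price = 0.1371

Derivation:
Put-call parity: C - P = S_0 * exp(-qT) - K * exp(-rT).
S_0 * exp(-qT) = 9.4000 * 1.00000000 = 9.40000000
K * exp(-rT) = 8.8100 * 0.99327273 = 8.75073275
P = C - S*exp(-qT) + K*exp(-rT)
P = 0.7864 - 9.40000000 + 8.75073275 = 0.1371


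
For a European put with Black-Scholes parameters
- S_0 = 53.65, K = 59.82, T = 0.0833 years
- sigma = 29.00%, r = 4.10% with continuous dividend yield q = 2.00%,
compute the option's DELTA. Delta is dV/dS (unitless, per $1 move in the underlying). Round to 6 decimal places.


d1 = -1.2378459051; d2 = -1.3215449493
phi(d1) = 0.1854314929; exp(-qT) = 0.9983353870; exp(-rT) = 0.9965905255
N(-d1) = 0.8921133983
Delta = -exp(-qT) * N(-d1) = -0.9983353870 * 0.8921133983 = -0.890628

Answer: Delta = -0.890628


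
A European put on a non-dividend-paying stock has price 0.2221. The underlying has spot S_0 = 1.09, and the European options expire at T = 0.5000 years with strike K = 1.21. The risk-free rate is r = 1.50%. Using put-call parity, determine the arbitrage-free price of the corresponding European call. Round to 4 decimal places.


Put-call parity: C - P = S_0 * exp(-qT) - K * exp(-rT).
S_0 * exp(-qT) = 1.0900 * 1.00000000 = 1.09000000
K * exp(-rT) = 1.2100 * 0.99252805 = 1.20095895
C = P + S*exp(-qT) - K*exp(-rT)
C = 0.2221 + 1.09000000 - 1.20095895 = 0.1111

Answer: Call price = 0.1111


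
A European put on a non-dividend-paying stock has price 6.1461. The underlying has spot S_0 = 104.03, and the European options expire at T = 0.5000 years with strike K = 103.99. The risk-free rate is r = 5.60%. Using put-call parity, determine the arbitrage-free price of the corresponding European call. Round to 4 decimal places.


Put-call parity: C - P = S_0 * exp(-qT) - K * exp(-rT).
S_0 * exp(-qT) = 104.0300 * 1.00000000 = 104.03000000
K * exp(-rT) = 103.9900 * 0.97238837 = 101.11866626
C = P + S*exp(-qT) - K*exp(-rT)
C = 6.1461 + 104.03000000 - 101.11866626 = 9.0574

Answer: Call price = 9.0574


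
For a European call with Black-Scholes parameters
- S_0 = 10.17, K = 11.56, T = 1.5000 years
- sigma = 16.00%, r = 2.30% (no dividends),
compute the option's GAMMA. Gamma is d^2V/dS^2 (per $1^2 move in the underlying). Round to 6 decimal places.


Answer: Gamma = 0.186258

Derivation:
d1 = -0.3797150682; d2 = -0.5756742476
phi(d1) = 0.3711940528; exp(-qT) = 1.0000000000; exp(-rT) = 0.9660883397
Gamma = exp(-qT) * phi(d1) / (S * sigma * sqrt(T)) = 1.0000000000 * 0.3711940528 / (10.1700 * 0.1600 * 1.2247448714) = 0.186258


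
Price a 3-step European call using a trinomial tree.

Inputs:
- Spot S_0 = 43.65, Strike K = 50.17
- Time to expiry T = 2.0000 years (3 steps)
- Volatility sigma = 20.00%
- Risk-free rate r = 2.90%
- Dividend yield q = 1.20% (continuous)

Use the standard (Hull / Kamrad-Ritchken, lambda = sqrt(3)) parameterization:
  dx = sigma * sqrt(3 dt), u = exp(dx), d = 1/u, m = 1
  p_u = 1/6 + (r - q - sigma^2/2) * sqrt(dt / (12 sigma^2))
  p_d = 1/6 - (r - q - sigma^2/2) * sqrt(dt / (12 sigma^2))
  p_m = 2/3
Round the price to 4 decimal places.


Answer: Price = V(0,0) = 3.2422

Derivation:
dt = T/N = 0.666667; dx = sigma*sqrt(3*dt) = 0.282843
u = exp(dx) = 1.326896; d = 1/u = 0.753638
p_u = 0.163131, p_m = 0.666667, p_d = 0.170202
Discount per step: exp(-r*dt) = 0.980852
Stock lattice S(k, j) with j the centered position index:
  k=0: S(0,+0) = 43.6500
  k=1: S(1,-1) = 32.8963; S(1,+0) = 43.6500; S(1,+1) = 57.9190
  k=2: S(2,-2) = 24.7919; S(2,-1) = 32.8963; S(2,+0) = 43.6500; S(2,+1) = 57.9190; S(2,+2) = 76.8526
  k=3: S(3,-3) = 18.6841; S(3,-2) = 24.7919; S(3,-1) = 32.8963; S(3,+0) = 43.6500; S(3,+1) = 57.9190; S(3,+2) = 76.8526; S(3,+3) = 101.9754
Terminal payoffs V(N, j) = max(S_T - K, 0):
  V(3,-3) = 0.000000; V(3,-2) = 0.000000; V(3,-1) = 0.000000; V(3,+0) = 0.000000; V(3,+1) = 7.749030; V(3,+2) = 26.682554; V(3,+3) = 51.805381
Backward induction: V(k, j) = exp(-r*dt) * [p_u * V(k+1, j+1) + p_m * V(k+1, j) + p_d * V(k+1, j-1)]
  V(2,-2) = exp(-r*dt) * [p_u*0.000000 + p_m*0.000000 + p_d*0.000000] = 0.000000
  V(2,-1) = exp(-r*dt) * [p_u*0.000000 + p_m*0.000000 + p_d*0.000000] = 0.000000
  V(2,+0) = exp(-r*dt) * [p_u*7.749030 + p_m*0.000000 + p_d*0.000000] = 1.239903
  V(2,+1) = exp(-r*dt) * [p_u*26.682554 + p_m*7.749030 + p_d*0.000000] = 9.336513
  V(2,+2) = exp(-r*dt) * [p_u*51.805381 + p_m*26.682554 + p_d*7.749030] = 27.030665
  V(1,-1) = exp(-r*dt) * [p_u*1.239903 + p_m*0.000000 + p_d*0.000000] = 0.198394
  V(1,+0) = exp(-r*dt) * [p_u*9.336513 + p_m*1.239903 + p_d*0.000000] = 2.304687
  V(1,+1) = exp(-r*dt) * [p_u*27.030665 + p_m*9.336513 + p_d*1.239903] = 10.637265
  V(0,+0) = exp(-r*dt) * [p_u*10.637265 + p_m*2.304687 + p_d*0.198394] = 3.242202


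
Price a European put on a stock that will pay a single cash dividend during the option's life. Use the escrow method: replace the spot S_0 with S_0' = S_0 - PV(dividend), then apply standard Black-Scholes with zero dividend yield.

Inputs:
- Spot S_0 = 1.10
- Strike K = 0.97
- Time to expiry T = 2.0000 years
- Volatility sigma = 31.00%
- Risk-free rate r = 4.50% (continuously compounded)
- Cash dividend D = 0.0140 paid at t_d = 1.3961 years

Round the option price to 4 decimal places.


Answer: Price = 0.0888

Derivation:
PV(D) = D * exp(-r * t_d) = 0.0140 * 0.93910827 = 0.01314752
S_0' = S_0 - PV(D) = 1.1000 - 0.01314752 = 1.08685248
d1 = (ln(S_0'/K) + (r + sigma^2/2)*T) / (sigma*sqrt(T)) = 0.68394355
d2 = d1 - sigma*sqrt(T) = 0.24553735
exp(-rT) = 0.91393119
N(-d1) = 0.24700541; N(-d2) = 0.40302020
P = K * exp(-rT) * N(-d2) - S_0' * N(-d1) = 0.9700 * 0.91393119 * 0.40302020 - 1.08685248 * 0.24700541 = 0.0888


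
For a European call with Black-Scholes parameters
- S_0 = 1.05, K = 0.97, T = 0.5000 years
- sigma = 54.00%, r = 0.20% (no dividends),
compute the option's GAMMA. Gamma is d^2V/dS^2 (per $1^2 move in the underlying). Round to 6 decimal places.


d1 = 0.4010850342; d2 = 0.0192473723
phi(d1) = 0.3681101240; exp(-qT) = 1.0000000000; exp(-rT) = 0.9990004998
Gamma = exp(-qT) * phi(d1) / (S * sigma * sqrt(T)) = 1.0000000000 * 0.3681101240 / (1.0500 * 0.5400 * 0.7071067812) = 0.918142

Answer: Gamma = 0.918142


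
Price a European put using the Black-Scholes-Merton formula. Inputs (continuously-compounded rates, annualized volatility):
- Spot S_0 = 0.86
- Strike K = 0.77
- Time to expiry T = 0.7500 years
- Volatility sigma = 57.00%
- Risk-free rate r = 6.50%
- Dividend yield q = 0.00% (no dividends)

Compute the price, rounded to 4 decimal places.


d1 = (ln(S/K) + (r - q + 0.5*sigma^2) * T) / (sigma * sqrt(T)) = 0.56950919
d2 = d1 - sigma * sqrt(T) = 0.07587471
exp(-rT) = 0.95241920; exp(-qT) = 1.00000000
P = K * exp(-rT) * N(-d2) - S_0 * exp(-qT) * N(-d1)
N(-d1) = 0.28450532; N(-d2) = 0.46975939
P = 0.7700 * 0.95241920 * 0.46975939 - 0.8600 * 1.00000000 * 0.28450532 = 0.0998

Answer: Price = 0.0998


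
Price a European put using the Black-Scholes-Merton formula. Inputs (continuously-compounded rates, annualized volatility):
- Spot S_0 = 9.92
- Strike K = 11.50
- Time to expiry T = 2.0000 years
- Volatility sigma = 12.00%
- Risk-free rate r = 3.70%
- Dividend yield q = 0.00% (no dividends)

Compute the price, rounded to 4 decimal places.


Answer: Price = 1.1410

Derivation:
d1 = (ln(S/K) + (r - q + 0.5*sigma^2) * T) / (sigma * sqrt(T)) = -0.34998317
d2 = d1 - sigma * sqrt(T) = -0.51968880
exp(-rT) = 0.92867169; exp(-qT) = 1.00000000
P = K * exp(-rT) * N(-d2) - S_0 * exp(-qT) * N(-d1)
N(-d1) = 0.63682434; N(-d2) = 0.69835975
P = 11.5000 * 0.92867169 * 0.69835975 - 9.9200 * 1.00000000 * 0.63682434 = 1.1410


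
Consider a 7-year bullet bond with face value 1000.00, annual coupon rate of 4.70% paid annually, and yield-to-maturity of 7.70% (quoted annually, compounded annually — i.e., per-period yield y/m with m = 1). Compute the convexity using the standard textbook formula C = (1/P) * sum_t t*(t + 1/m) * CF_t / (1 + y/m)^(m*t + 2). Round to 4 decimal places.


Answer: Convexity = 39.5158

Derivation:
Coupon per period c = face * coupon_rate / m = 47.000000
Periods per year m = 1; per-period yield y/m = 0.077000
Number of cashflows N = 7
Cashflows (t years, CF_t, discount factor 1/(1+y/m)^(m*t), PV):
  t = 1.0000: CF_t = 47.000000, DF = 0.928505, PV = 43.639740
  t = 2.0000: CF_t = 47.000000, DF = 0.862122, PV = 40.519721
  t = 3.0000: CF_t = 47.000000, DF = 0.800484, PV = 37.622768
  t = 4.0000: CF_t = 47.000000, DF = 0.743254, PV = 34.932933
  t = 5.0000: CF_t = 47.000000, DF = 0.690115, PV = 32.435406
  t = 6.0000: CF_t = 47.000000, DF = 0.640775, PV = 30.116440
  t = 7.0000: CF_t = 1047.000000, DF = 0.594963, PV = 622.926431
Price P = sum_t PV_t = 842.193440
Convexity numerator sum_t t*(t + 1/m) * CF_t / (1+y/m)^(m*t + 2):
  t = 1.0000: term = 75.245537
  t = 2.0000: term = 209.597595
  t = 3.0000: term = 389.224875
  t = 4.0000: term = 602.328806
  t = 5.0000: term = 838.898059
  t = 6.0000: term = 1090.489585
  t = 7.0000: term = 30074.151211
Convexity = (1/P) * sum = 33279.935667 / 842.193440 = 39.515786


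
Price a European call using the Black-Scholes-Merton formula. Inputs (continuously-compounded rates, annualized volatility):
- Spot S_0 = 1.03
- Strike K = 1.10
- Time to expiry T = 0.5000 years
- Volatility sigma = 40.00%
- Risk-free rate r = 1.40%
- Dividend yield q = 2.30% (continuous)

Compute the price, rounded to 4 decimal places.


d1 = (ln(S/K) + (r - q + 0.5*sigma^2) * T) / (sigma * sqrt(T)) = -0.10695477
d2 = d1 - sigma * sqrt(T) = -0.38979748
exp(-rT) = 0.99302444; exp(-qT) = 0.98856587
C = S_0 * exp(-qT) * N(d1) - K * exp(-rT) * N(d2)
N(d1) = 0.45741243; N(d2) = 0.34834315
C = 1.0300 * 0.98856587 * 0.45741243 - 1.1000 * 0.99302444 * 0.34834315 = 0.0852

Answer: Price = 0.0852


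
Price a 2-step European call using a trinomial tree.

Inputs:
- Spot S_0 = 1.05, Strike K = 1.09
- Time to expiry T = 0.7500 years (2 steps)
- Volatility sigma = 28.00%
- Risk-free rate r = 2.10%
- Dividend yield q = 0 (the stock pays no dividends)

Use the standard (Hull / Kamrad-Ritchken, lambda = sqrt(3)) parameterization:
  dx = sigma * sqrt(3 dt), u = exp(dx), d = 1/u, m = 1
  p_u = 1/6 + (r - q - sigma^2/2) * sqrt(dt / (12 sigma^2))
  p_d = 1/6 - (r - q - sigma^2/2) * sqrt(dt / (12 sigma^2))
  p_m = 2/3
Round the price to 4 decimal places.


dt = T/N = 0.375000; dx = sigma*sqrt(3*dt) = 0.296985
u = exp(dx) = 1.345795; d = 1/u = 0.743055
p_u = 0.155176, p_m = 0.666667, p_d = 0.178157
Discount per step: exp(-r*dt) = 0.992156
Stock lattice S(k, j) with j the centered position index:
  k=0: S(0,+0) = 1.0500
  k=1: S(1,-1) = 0.7802; S(1,+0) = 1.0500; S(1,+1) = 1.4131
  k=2: S(2,-2) = 0.5797; S(2,-1) = 0.7802; S(2,+0) = 1.0500; S(2,+1) = 1.4131; S(2,+2) = 1.9017
Terminal payoffs V(N, j) = max(S_T - K, 0):
  V(2,-2) = 0.000000; V(2,-1) = 0.000000; V(2,+0) = 0.000000; V(2,+1) = 0.323085; V(2,+2) = 0.811722
Backward induction: V(k, j) = exp(-r*dt) * [p_u * V(k+1, j+1) + p_m * V(k+1, j) + p_d * V(k+1, j-1)]
  V(1,-1) = exp(-r*dt) * [p_u*0.000000 + p_m*0.000000 + p_d*0.000000] = 0.000000
  V(1,+0) = exp(-r*dt) * [p_u*0.323085 + p_m*0.000000 + p_d*0.000000] = 0.049742
  V(1,+1) = exp(-r*dt) * [p_u*0.811722 + p_m*0.323085 + p_d*0.000000] = 0.338672
  V(0,+0) = exp(-r*dt) * [p_u*0.338672 + p_m*0.049742 + p_d*0.000000] = 0.085043

Answer: Price = V(0,0) = 0.0850


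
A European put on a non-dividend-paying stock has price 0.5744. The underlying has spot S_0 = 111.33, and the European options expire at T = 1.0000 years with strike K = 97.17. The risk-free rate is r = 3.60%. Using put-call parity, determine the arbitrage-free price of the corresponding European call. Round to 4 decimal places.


Put-call parity: C - P = S_0 * exp(-qT) - K * exp(-rT).
S_0 * exp(-qT) = 111.3300 * 1.00000000 = 111.33000000
K * exp(-rT) = 97.1700 * 0.96464029 = 93.73409732
C = P + S*exp(-qT) - K*exp(-rT)
C = 0.5744 + 111.33000000 - 93.73409732 = 18.1703

Answer: Call price = 18.1703


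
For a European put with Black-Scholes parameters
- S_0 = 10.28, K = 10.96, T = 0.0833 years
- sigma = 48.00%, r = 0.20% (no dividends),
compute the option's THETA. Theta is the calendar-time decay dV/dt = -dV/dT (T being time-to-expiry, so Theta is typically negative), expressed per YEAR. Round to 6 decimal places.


d1 = -0.3918773800; d2 = -0.5304137290
phi(d1) = 0.3694564256; exp(-qT) = 1.0000000000; exp(-rT) = 0.9998334139
Theta = -S*exp(-qT)*phi(d1)*sigma/(2*sqrt(T)) + r*K*exp(-rT)*N(-d2) - q*S*exp(-qT)*N(-d1)
N(-d1) = 0.6524255915; N(-d2) = 0.7020874454; sqrt(T) = 0.2886173938
Term 1 = -10.2800 * 1.0000000000 * 0.3694564256 * 0.4800 / (2 * 0.2886173938) = -3.1582396377
Term 2 = 0.0020 * 10.9600 * 0.9998334139 * 0.7020874454 = 0.0153871931
Term 3 = 0 (no dividend yield, q = 0)
Theta = -3.1582396377 + (0.0153871931) + (0.0000000000) = -3.142852

Answer: Theta = -3.142852


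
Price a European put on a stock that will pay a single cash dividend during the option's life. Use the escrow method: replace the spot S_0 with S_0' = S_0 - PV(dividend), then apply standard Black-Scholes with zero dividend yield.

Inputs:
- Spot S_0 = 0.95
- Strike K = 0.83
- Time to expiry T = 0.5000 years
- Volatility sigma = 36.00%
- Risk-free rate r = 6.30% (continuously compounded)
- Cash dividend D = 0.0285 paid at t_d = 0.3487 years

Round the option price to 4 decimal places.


Answer: Price = 0.0407

Derivation:
PV(D) = D * exp(-r * t_d) = 0.0285 * 0.97827144 = 0.02788074
S_0' = S_0 - PV(D) = 0.9500 - 0.02788074 = 0.92211926
d1 = (ln(S_0'/K) + (r + sigma^2/2)*T) / (sigma*sqrt(T)) = 0.66447951
d2 = d1 - sigma*sqrt(T) = 0.40992107
exp(-rT) = 0.96899096
N(-d1) = 0.25319173; N(-d2) = 0.34093193
P = K * exp(-rT) * N(-d2) - S_0' * N(-d1) = 0.8300 * 0.96899096 * 0.34093193 - 0.92211926 * 0.25319173 = 0.0407


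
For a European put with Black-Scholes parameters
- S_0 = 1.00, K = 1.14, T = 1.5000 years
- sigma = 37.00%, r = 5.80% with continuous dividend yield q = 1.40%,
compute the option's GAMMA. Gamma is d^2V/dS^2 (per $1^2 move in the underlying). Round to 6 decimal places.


d1 = 0.0830768447; d2 = -0.3700787577
phi(d1) = 0.3975679507; exp(-qT) = 0.9792189646; exp(-rT) = 0.9166770956
Gamma = exp(-qT) * phi(d1) / (S * sigma * sqrt(T)) = 0.9792189646 * 0.3975679507 / (1.0000 * 0.3700 * 1.2247448714) = 0.859100

Answer: Gamma = 0.859100


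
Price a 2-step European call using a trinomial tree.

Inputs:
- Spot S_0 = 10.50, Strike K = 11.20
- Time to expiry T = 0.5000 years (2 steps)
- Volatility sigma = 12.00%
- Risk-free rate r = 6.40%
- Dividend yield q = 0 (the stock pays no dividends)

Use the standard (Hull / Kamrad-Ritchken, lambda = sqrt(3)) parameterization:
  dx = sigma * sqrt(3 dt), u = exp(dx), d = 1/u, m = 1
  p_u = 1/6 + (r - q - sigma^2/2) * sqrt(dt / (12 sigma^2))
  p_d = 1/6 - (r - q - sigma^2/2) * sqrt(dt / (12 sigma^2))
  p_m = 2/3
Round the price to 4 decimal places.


dt = T/N = 0.250000; dx = sigma*sqrt(3*dt) = 0.103923
u = exp(dx) = 1.109515; d = 1/u = 0.901295
p_u = 0.234986, p_m = 0.666667, p_d = 0.098347
Discount per step: exp(-r*dt) = 0.984127
Stock lattice S(k, j) with j the centered position index:
  k=0: S(0,+0) = 10.5000
  k=1: S(1,-1) = 9.4636; S(1,+0) = 10.5000; S(1,+1) = 11.6499
  k=2: S(2,-2) = 8.5295; S(2,-1) = 9.4636; S(2,+0) = 10.5000; S(2,+1) = 11.6499; S(2,+2) = 12.9257
Terminal payoffs V(N, j) = max(S_T - K, 0):
  V(2,-2) = 0.000000; V(2,-1) = 0.000000; V(2,+0) = 0.000000; V(2,+1) = 0.449908; V(2,+2) = 1.725749
Backward induction: V(k, j) = exp(-r*dt) * [p_u * V(k+1, j+1) + p_m * V(k+1, j) + p_d * V(k+1, j-1)]
  V(1,-1) = exp(-r*dt) * [p_u*0.000000 + p_m*0.000000 + p_d*0.000000] = 0.000000
  V(1,+0) = exp(-r*dt) * [p_u*0.449908 + p_m*0.000000 + p_d*0.000000] = 0.104044
  V(1,+1) = exp(-r*dt) * [p_u*1.725749 + p_m*0.449908 + p_d*0.000000] = 0.694269
  V(0,+0) = exp(-r*dt) * [p_u*0.694269 + p_m*0.104044 + p_d*0.000000] = 0.228816

Answer: Price = V(0,0) = 0.2288
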